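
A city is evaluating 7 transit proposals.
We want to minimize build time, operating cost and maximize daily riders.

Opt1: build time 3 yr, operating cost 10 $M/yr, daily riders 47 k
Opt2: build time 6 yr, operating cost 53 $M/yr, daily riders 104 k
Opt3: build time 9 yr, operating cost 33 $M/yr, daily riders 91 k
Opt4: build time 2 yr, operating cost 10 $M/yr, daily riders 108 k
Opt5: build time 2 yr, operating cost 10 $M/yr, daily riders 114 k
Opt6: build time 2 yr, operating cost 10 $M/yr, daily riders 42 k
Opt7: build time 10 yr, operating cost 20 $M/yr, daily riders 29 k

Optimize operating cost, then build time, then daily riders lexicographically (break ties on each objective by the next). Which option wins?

Opt5

First minimize operating cost: best is 10, kept {Opt1, Opt4, Opt5, Opt6}.
Then minimize build time: best is 2, kept {Opt4, Opt5, Opt6}.
Then maximize daily riders: best is 114, kept {Opt5}.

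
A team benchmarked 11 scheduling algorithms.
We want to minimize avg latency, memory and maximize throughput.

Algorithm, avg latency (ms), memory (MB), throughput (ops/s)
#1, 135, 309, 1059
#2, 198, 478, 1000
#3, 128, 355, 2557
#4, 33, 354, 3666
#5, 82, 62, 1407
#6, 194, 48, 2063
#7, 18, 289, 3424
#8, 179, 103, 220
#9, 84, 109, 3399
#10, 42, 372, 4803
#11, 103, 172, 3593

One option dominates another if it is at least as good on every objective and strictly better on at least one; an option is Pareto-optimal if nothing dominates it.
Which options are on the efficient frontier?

#1: dominated by #5 (avg latency 82≤135, memory 62≤309, throughput 1407≥1059).
#2: dominated by #1 (avg latency 135≤198, memory 309≤478, throughput 1059≥1000).
#3: dominated by #4 (avg latency 33≤128, memory 354≤355, throughput 3666≥2557).
#4: not dominated.
#5: not dominated.
#6: not dominated (best memory).
#7: not dominated (best avg latency).
#8: dominated by #5 (avg latency 82≤179, memory 62≤103, throughput 1407≥220).
#9: not dominated.
#10: not dominated (best throughput).
#11: not dominated.

#4, #5, #6, #7, #9, #10, #11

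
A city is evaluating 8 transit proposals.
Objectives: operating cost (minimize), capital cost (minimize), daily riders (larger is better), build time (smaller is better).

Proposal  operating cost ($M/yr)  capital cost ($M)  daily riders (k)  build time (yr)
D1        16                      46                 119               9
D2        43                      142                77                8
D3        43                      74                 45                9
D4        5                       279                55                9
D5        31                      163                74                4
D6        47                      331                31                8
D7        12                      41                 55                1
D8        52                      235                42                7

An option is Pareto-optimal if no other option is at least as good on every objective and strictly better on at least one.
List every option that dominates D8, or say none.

D5, D7

D5: operating cost 31≤52, capital cost 163≤235, daily riders 74≥42, build time 4≤7 — dominates D8.
D7: operating cost 12≤52, capital cost 41≤235, daily riders 55≥42, build time 1≤7 — dominates D8.
Others (D1, D2, D3, D4, D6) are each worse than D8 on at least one objective.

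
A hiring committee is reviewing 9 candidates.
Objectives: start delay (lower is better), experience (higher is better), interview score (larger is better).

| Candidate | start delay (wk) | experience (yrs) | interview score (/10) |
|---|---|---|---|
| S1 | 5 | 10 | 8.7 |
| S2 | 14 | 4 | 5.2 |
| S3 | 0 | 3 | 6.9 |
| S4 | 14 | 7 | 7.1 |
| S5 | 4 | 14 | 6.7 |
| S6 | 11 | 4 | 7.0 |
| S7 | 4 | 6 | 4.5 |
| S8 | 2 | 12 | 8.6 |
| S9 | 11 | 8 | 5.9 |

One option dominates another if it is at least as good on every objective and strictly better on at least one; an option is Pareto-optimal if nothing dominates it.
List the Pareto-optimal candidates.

S1, S3, S5, S8

S1: not dominated (best interview score).
S2: dominated by S1 (start delay 5≤14, experience 10≥4, interview score 8.7≥5.2).
S3: not dominated (best start delay).
S4: dominated by S1 (start delay 5≤14, experience 10≥7, interview score 8.7≥7.1).
S5: not dominated (best experience).
S6: dominated by S1 (start delay 5≤11, experience 10≥4, interview score 8.7≥7.0).
S7: dominated by S5 (start delay 4≤4, experience 14≥6, interview score 6.7≥4.5).
S8: not dominated.
S9: dominated by S1 (start delay 5≤11, experience 10≥8, interview score 8.7≥5.9).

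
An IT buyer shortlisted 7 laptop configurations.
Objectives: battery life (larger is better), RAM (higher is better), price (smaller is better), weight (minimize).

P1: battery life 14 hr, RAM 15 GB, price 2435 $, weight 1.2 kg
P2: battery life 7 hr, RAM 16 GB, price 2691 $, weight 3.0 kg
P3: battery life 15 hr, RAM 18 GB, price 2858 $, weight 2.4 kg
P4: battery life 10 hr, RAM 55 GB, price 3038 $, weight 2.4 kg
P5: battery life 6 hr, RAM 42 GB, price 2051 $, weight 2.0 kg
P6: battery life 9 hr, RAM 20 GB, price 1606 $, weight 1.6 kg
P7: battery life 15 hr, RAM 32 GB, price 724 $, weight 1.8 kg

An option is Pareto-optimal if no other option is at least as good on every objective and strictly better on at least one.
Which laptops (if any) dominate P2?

P6: battery life 9≥7, RAM 20≥16, price 1606≤2691, weight 1.6≤3.0 — dominates P2.
P7: battery life 15≥7, RAM 32≥16, price 724≤2691, weight 1.8≤3.0 — dominates P2.
Others (P1, P3, P4, P5) are each worse than P2 on at least one objective.

P6, P7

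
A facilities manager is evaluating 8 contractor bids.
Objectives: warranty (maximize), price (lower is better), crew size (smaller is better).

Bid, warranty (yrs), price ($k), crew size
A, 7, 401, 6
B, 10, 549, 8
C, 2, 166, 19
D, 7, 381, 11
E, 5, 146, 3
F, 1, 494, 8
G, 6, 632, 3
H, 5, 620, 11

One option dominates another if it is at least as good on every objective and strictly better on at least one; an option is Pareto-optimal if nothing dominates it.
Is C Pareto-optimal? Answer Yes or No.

E vs C: warranty 5≥2, price 146≤166, crew size 3≤19 — E is at least as good on every objective and strictly better on at least one, so E dominates C.

No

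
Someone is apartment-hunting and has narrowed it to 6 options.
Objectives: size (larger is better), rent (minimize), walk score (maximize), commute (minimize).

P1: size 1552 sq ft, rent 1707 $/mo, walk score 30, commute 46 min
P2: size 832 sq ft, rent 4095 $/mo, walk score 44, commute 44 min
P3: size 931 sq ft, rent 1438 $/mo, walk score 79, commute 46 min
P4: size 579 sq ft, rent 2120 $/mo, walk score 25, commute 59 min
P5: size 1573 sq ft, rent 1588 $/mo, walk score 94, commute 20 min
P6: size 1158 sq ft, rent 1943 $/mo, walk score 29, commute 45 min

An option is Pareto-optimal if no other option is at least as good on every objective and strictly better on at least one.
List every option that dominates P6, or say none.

P5

P5: size 1573≥1158, rent 1588≤1943, walk score 94≥29, commute 20≤45 — dominates P6.
Others (P1, P2, P3, P4) are each worse than P6 on at least one objective.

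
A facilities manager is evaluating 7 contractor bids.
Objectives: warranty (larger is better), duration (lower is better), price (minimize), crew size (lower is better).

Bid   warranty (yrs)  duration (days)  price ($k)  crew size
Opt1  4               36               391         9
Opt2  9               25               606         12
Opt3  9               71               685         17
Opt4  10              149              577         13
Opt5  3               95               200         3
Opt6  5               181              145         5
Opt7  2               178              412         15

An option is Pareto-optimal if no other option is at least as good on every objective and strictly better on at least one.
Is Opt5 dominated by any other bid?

Opt1: worse on price (391 vs 200).
Opt2: worse on price (606 vs 200).
Opt3: worse on price (685 vs 200).
Opt4: worse on duration (149 vs 95).
Opt6: worse on duration (181 vs 95).
Opt7: worse on warranty (2 vs 3).
No option is at least as good as Opt5 on every objective and strictly better on one.

No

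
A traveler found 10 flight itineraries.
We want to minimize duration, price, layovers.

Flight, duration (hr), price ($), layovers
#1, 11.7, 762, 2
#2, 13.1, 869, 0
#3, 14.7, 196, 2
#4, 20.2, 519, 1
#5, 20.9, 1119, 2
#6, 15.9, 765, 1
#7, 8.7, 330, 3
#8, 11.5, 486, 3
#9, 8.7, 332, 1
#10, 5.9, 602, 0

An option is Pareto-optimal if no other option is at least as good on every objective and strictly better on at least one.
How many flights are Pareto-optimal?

#1: dominated by #9 (duration 8.7≤11.7, price 332≤762, layovers 1≤2).
#2: dominated by #10 (duration 5.9≤13.1, price 602≤869, layovers 0≤0).
#3: not dominated (best price).
#4: dominated by #9 (duration 8.7≤20.2, price 332≤519, layovers 1≤1).
#5: dominated by #1 (duration 11.7≤20.9, price 762≤1119, layovers 2≤2).
#6: dominated by #9 (duration 8.7≤15.9, price 332≤765, layovers 1≤1).
#7: not dominated.
#8: dominated by #7 (duration 8.7≤11.5, price 330≤486, layovers 3≤3).
#9: not dominated.
#10: not dominated (best duration).
Pareto-optimal: #3, #7, #9, #10 → 4.

4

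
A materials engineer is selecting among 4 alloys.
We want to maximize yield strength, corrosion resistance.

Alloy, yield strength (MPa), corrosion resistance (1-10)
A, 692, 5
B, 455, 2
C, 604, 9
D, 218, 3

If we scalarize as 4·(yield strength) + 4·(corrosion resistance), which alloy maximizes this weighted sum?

A: 4·692 + 4·5 = 2788
B: 4·455 + 4·2 = 1828
C: 4·604 + 4·9 = 2452
D: 4·218 + 4·3 = 884
Highest: A at 2788.

A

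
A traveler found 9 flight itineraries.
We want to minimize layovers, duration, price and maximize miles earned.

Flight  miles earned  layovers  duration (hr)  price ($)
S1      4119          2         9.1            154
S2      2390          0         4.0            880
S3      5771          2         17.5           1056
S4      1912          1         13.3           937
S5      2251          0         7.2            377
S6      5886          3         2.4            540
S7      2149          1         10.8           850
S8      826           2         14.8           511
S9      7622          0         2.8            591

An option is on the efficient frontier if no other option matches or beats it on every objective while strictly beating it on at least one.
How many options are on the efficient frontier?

4

S1: not dominated (best price).
S2: dominated by S9 (miles earned 7622≥2390, layovers 0≤0, duration 2.8≤4.0, price 591≤880).
S3: dominated by S9 (miles earned 7622≥5771, layovers 0≤2, duration 2.8≤17.5, price 591≤1056).
S4: dominated by S2 (miles earned 2390≥1912, layovers 0≤1, duration 4.0≤13.3, price 880≤937).
S5: not dominated.
S6: not dominated (best duration).
S7: dominated by S5 (miles earned 2251≥2149, layovers 0≤1, duration 7.2≤10.8, price 377≤850).
S8: dominated by S1 (miles earned 4119≥826, layovers 2≤2, duration 9.1≤14.8, price 154≤511).
S9: not dominated (best miles earned).
Pareto-optimal: S1, S5, S6, S9 → 4.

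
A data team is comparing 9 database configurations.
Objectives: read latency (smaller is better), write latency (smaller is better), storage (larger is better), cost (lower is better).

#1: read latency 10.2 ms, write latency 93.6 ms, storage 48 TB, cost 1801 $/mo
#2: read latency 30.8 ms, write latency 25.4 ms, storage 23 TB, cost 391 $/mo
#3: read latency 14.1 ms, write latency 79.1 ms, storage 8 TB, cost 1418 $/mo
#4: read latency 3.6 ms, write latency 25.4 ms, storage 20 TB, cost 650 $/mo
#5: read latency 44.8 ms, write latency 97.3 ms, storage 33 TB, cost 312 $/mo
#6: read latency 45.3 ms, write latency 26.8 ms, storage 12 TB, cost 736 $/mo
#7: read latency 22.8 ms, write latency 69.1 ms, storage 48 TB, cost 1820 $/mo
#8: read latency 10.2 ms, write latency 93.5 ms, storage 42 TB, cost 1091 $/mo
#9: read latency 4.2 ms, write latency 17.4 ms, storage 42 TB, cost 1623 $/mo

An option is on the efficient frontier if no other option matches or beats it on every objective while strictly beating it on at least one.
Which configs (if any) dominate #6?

#2, #4

#2: read latency 30.8≤45.3, write latency 25.4≤26.8, storage 23≥12, cost 391≤736 — dominates #6.
#4: read latency 3.6≤45.3, write latency 25.4≤26.8, storage 20≥12, cost 650≤736 — dominates #6.
Others (#1, #3, #5, #7, #8, #9) are each worse than #6 on at least one objective.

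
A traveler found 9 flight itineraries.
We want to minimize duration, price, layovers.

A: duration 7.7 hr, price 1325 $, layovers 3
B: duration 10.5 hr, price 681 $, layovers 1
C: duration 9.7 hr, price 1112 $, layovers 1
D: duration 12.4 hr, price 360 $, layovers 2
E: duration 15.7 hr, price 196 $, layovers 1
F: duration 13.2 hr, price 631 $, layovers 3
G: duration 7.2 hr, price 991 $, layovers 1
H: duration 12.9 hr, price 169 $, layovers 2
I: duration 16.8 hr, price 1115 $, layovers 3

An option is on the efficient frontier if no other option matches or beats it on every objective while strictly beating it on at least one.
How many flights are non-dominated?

5

A: dominated by G (duration 7.2≤7.7, price 991≤1325, layovers 1≤3).
B: not dominated.
C: dominated by G (duration 7.2≤9.7, price 991≤1112, layovers 1≤1).
D: not dominated.
E: not dominated.
F: dominated by D (duration 12.4≤13.2, price 360≤631, layovers 2≤3).
G: not dominated (best duration).
H: not dominated (best price).
I: dominated by B (duration 10.5≤16.8, price 681≤1115, layovers 1≤3).
Pareto-optimal: B, D, E, G, H → 5.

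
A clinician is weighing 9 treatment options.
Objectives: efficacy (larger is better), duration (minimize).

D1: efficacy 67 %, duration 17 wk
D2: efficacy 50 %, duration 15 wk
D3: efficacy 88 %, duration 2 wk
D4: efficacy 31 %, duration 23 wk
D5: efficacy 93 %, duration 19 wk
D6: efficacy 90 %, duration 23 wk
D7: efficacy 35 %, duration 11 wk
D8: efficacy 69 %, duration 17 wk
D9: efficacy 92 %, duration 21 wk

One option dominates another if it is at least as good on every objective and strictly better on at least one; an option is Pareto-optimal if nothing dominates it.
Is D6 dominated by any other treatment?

Yes

D5 vs D6: efficacy 93≥90, duration 19≤23 — D5 is at least as good on every objective and strictly better on at least one, so D5 dominates D6.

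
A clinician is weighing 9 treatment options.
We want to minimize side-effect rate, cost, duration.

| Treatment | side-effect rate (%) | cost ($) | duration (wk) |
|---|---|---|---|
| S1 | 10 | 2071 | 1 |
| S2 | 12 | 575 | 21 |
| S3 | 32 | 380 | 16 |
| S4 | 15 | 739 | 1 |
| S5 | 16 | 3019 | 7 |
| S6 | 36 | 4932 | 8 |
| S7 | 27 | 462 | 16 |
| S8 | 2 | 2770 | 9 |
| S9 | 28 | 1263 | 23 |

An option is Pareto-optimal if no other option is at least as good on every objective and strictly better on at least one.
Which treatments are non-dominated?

S1: not dominated.
S2: not dominated.
S3: not dominated (best cost).
S4: not dominated.
S5: dominated by S1 (side-effect rate 10≤16, cost 2071≤3019, duration 1≤7).
S6: dominated by S1 (side-effect rate 10≤36, cost 2071≤4932, duration 1≤8).
S7: not dominated.
S8: not dominated (best side-effect rate).
S9: dominated by S2 (side-effect rate 12≤28, cost 575≤1263, duration 21≤23).

S1, S2, S3, S4, S7, S8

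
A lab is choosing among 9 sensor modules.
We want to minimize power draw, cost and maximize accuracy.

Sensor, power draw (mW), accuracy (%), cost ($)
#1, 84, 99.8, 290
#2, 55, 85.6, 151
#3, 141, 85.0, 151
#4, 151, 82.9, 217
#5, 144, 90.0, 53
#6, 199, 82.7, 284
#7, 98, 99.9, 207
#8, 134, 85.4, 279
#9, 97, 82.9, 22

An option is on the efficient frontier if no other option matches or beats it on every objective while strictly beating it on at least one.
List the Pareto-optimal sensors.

#1, #2, #5, #7, #9

#1: not dominated.
#2: not dominated (best power draw).
#3: dominated by #2 (power draw 55≤141, accuracy 85.6≥85.0, cost 151≤151).
#4: dominated by #2 (power draw 55≤151, accuracy 85.6≥82.9, cost 151≤217).
#5: not dominated.
#6: dominated by #2 (power draw 55≤199, accuracy 85.6≥82.7, cost 151≤284).
#7: not dominated (best accuracy).
#8: dominated by #2 (power draw 55≤134, accuracy 85.6≥85.4, cost 151≤279).
#9: not dominated (best cost).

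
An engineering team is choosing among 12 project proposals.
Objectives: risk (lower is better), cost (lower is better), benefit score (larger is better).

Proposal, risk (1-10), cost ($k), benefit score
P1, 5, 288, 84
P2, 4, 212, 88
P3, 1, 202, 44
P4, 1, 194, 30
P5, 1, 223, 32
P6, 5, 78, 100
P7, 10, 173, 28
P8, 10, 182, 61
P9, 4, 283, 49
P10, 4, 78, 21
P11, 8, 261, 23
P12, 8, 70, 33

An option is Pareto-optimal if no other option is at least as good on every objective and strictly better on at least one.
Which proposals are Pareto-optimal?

P1: dominated by P2 (risk 4≤5, cost 212≤288, benefit score 88≥84).
P2: not dominated.
P3: not dominated.
P4: not dominated.
P5: dominated by P3 (risk 1≤1, cost 202≤223, benefit score 44≥32).
P6: not dominated (best benefit score).
P7: dominated by P6 (risk 5≤10, cost 78≤173, benefit score 100≥28).
P8: dominated by P6 (risk 5≤10, cost 78≤182, benefit score 100≥61).
P9: dominated by P2 (risk 4≤4, cost 212≤283, benefit score 88≥49).
P10: not dominated.
P11: dominated by P2 (risk 4≤8, cost 212≤261, benefit score 88≥23).
P12: not dominated (best cost).

P2, P3, P4, P6, P10, P12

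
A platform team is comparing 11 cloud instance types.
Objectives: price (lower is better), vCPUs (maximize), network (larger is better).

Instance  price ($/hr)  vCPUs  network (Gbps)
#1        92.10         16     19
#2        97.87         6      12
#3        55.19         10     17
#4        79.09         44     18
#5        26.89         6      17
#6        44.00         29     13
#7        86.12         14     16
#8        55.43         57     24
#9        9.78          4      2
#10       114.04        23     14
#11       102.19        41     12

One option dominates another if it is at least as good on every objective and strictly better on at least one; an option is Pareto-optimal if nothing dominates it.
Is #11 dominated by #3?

#3 vs #11: #3 is worse on vCPUs (10 vs 41), so it does not dominate #11.

No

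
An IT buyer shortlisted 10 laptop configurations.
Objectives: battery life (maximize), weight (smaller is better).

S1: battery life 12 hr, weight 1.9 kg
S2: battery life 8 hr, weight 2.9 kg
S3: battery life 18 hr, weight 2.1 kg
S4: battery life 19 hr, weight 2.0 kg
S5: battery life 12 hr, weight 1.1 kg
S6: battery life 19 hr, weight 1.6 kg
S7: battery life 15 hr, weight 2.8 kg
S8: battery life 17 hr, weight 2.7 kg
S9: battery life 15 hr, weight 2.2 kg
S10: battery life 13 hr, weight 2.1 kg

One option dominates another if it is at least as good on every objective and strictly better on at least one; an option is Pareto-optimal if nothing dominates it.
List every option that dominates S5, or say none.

none

S1: worse on weight (1.9 vs 1.1).
S2: worse on battery life (8 vs 12).
S3: worse on weight (2.1 vs 1.1).
S4: worse on weight (2.0 vs 1.1).
S6: worse on weight (1.6 vs 1.1).
S7: worse on weight (2.8 vs 1.1).
S8: worse on weight (2.7 vs 1.1).
S9: worse on weight (2.2 vs 1.1).
S10: worse on weight (2.1 vs 1.1).
No option dominates S5.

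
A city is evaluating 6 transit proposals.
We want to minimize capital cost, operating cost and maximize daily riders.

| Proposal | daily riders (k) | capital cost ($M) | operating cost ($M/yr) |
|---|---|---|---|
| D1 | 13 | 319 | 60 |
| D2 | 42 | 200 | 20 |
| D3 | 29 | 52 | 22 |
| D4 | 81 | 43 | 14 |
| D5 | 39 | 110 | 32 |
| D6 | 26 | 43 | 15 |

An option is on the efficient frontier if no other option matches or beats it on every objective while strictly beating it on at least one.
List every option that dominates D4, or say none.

none

D1: worse on daily riders (13 vs 81).
D2: worse on daily riders (42 vs 81).
D3: worse on daily riders (29 vs 81).
D5: worse on daily riders (39 vs 81).
D6: worse on daily riders (26 vs 81).
No option dominates D4.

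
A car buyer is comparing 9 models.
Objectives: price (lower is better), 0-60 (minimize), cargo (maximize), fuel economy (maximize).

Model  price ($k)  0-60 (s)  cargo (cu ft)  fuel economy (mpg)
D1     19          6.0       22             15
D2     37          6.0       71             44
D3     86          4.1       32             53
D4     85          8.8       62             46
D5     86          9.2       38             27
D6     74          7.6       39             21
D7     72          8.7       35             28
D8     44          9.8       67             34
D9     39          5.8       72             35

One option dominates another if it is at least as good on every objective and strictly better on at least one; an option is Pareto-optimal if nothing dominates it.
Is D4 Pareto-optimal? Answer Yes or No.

Yes

D1: worse on cargo (22 vs 62).
D2: worse on fuel economy (44 vs 46).
D3: worse on price (86 vs 85).
D5: worse on price (86 vs 85).
D6: worse on cargo (39 vs 62).
D7: worse on cargo (35 vs 62).
D8: worse on 0-60 (9.8 vs 8.8).
D9: worse on fuel economy (35 vs 46).
No option is at least as good as D4 on every objective and strictly better on one.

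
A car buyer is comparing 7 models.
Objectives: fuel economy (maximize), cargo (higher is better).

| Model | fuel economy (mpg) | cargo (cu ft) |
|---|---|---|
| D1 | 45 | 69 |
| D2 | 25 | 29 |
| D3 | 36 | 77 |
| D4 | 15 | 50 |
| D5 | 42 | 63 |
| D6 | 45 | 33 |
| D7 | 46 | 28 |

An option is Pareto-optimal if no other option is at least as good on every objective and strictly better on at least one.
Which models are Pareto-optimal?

D1: not dominated.
D2: dominated by D1 (fuel economy 45≥25, cargo 69≥29).
D3: not dominated (best cargo).
D4: dominated by D1 (fuel economy 45≥15, cargo 69≥50).
D5: dominated by D1 (fuel economy 45≥42, cargo 69≥63).
D6: dominated by D1 (fuel economy 45≥45, cargo 69≥33).
D7: not dominated (best fuel economy).

D1, D3, D7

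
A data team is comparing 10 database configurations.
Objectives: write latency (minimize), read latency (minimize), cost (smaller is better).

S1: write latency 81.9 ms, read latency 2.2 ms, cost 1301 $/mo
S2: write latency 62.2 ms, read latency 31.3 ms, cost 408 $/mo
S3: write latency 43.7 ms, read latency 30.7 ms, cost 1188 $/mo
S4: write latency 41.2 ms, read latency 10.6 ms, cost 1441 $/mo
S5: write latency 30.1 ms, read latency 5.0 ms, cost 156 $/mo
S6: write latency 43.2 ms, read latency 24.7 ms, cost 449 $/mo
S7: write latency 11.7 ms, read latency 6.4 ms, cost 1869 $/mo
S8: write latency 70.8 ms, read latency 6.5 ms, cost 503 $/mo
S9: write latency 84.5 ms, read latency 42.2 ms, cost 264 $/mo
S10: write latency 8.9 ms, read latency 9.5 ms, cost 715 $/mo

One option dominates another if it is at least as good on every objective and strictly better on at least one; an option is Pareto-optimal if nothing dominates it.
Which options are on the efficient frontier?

S1: not dominated (best read latency).
S2: dominated by S5 (write latency 30.1≤62.2, read latency 5.0≤31.3, cost 156≤408).
S3: dominated by S5 (write latency 30.1≤43.7, read latency 5.0≤30.7, cost 156≤1188).
S4: dominated by S5 (write latency 30.1≤41.2, read latency 5.0≤10.6, cost 156≤1441).
S5: not dominated (best cost).
S6: dominated by S5 (write latency 30.1≤43.2, read latency 5.0≤24.7, cost 156≤449).
S7: not dominated.
S8: dominated by S5 (write latency 30.1≤70.8, read latency 5.0≤6.5, cost 156≤503).
S9: dominated by S5 (write latency 30.1≤84.5, read latency 5.0≤42.2, cost 156≤264).
S10: not dominated (best write latency).

S1, S5, S7, S10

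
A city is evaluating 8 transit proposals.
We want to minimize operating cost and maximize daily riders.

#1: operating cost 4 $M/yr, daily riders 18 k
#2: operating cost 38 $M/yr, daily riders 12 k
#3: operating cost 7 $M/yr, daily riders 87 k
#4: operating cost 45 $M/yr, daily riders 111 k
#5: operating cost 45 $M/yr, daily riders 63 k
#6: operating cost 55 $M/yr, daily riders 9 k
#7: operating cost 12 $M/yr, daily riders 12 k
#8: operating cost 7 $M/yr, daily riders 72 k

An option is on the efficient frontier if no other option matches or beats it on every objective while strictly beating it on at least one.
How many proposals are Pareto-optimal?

3

#1: not dominated (best operating cost).
#2: dominated by #1 (operating cost 4≤38, daily riders 18≥12).
#3: not dominated.
#4: not dominated (best daily riders).
#5: dominated by #3 (operating cost 7≤45, daily riders 87≥63).
#6: dominated by #1 (operating cost 4≤55, daily riders 18≥9).
#7: dominated by #1 (operating cost 4≤12, daily riders 18≥12).
#8: dominated by #3 (operating cost 7≤7, daily riders 87≥72).
Pareto-optimal: #1, #3, #4 → 3.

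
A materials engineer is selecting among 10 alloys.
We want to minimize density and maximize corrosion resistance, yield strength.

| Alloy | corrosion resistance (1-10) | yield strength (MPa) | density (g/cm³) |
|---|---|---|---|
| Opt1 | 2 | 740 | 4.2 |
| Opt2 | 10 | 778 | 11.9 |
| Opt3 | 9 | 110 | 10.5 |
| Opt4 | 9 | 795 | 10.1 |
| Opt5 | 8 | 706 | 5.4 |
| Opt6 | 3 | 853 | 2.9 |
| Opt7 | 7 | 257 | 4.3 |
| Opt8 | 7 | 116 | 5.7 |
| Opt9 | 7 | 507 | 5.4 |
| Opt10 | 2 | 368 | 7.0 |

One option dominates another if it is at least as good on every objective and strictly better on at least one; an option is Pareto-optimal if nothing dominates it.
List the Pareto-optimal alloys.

Opt1: dominated by Opt6 (corrosion resistance 3≥2, yield strength 853≥740, density 2.9≤4.2).
Opt2: not dominated (best corrosion resistance).
Opt3: dominated by Opt4 (corrosion resistance 9≥9, yield strength 795≥110, density 10.1≤10.5).
Opt4: not dominated.
Opt5: not dominated.
Opt6: not dominated (best yield strength).
Opt7: not dominated.
Opt8: dominated by Opt5 (corrosion resistance 8≥7, yield strength 706≥116, density 5.4≤5.7).
Opt9: dominated by Opt5 (corrosion resistance 8≥7, yield strength 706≥507, density 5.4≤5.4).
Opt10: dominated by Opt1 (corrosion resistance 2≥2, yield strength 740≥368, density 4.2≤7.0).

Opt2, Opt4, Opt5, Opt6, Opt7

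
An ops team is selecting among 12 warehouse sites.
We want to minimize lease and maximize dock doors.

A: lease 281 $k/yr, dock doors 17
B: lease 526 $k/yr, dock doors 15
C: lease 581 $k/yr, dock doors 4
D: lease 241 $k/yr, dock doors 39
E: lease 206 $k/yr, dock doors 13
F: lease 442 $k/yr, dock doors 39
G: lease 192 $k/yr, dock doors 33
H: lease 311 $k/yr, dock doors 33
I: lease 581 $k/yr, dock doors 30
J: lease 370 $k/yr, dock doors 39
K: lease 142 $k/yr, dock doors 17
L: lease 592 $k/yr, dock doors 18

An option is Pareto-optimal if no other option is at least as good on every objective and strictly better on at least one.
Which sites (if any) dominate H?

D: lease 241≤311, dock doors 39≥33 — dominates H.
G: lease 192≤311, dock doors 33≥33 — dominates H.
Others (A, B, C, E, F, I, J, K, L) are each worse than H on at least one objective.

D, G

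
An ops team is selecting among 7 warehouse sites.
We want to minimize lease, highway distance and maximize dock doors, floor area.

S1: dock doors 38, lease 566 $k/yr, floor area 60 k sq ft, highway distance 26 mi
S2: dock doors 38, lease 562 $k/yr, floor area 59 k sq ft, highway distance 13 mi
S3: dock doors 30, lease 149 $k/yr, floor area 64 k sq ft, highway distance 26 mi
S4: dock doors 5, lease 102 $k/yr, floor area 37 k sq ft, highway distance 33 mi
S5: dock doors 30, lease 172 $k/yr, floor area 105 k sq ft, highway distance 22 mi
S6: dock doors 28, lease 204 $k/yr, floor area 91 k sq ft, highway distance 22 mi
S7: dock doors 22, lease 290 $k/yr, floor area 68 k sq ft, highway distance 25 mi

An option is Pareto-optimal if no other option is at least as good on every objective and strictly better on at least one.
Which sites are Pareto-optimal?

S1, S2, S3, S4, S5

S1: not dominated.
S2: not dominated (best highway distance).
S3: not dominated.
S4: not dominated (best lease).
S5: not dominated (best floor area).
S6: dominated by S5 (dock doors 30≥28, lease 172≤204, floor area 105≥91, highway distance 22≤22).
S7: dominated by S5 (dock doors 30≥22, lease 172≤290, floor area 105≥68, highway distance 22≤25).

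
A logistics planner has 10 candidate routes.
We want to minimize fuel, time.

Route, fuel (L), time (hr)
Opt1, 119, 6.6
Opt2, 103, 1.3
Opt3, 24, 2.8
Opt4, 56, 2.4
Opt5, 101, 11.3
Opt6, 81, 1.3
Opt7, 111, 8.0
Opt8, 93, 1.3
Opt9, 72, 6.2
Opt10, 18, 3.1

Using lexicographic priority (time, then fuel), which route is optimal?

Opt6

First minimize time: best is 1.3, kept {Opt2, Opt6, Opt8}.
Then minimize fuel: best is 81, kept {Opt6}.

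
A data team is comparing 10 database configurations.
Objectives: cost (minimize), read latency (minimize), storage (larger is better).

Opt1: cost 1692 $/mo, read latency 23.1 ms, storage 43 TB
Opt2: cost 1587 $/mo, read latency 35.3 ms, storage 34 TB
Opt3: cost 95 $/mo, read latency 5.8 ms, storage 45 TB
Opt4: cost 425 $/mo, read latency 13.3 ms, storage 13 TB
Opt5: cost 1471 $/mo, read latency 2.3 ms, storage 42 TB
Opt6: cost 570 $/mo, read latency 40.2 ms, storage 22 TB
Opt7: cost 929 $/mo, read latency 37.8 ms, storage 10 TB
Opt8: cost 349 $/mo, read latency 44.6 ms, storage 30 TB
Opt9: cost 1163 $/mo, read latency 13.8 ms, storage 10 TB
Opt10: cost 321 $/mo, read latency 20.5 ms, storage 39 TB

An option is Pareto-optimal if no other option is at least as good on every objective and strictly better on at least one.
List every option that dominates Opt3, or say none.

Opt1: worse on cost (1692 vs 95).
Opt2: worse on cost (1587 vs 95).
Opt4: worse on cost (425 vs 95).
Opt5: worse on cost (1471 vs 95).
Opt6: worse on cost (570 vs 95).
Opt7: worse on cost (929 vs 95).
Opt8: worse on cost (349 vs 95).
Opt9: worse on cost (1163 vs 95).
Opt10: worse on cost (321 vs 95).
No option dominates Opt3.

none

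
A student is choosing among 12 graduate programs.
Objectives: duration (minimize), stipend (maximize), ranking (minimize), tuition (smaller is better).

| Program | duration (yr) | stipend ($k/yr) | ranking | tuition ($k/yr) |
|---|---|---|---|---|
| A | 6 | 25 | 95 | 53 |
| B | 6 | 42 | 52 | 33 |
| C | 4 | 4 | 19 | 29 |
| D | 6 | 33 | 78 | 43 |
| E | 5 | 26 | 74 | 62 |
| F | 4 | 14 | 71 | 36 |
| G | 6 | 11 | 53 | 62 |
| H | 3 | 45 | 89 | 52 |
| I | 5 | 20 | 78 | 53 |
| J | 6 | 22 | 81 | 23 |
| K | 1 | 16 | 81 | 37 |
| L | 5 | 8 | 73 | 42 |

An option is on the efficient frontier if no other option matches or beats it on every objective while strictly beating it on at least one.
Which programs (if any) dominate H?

none

A: worse on duration (6 vs 3).
B: worse on duration (6 vs 3).
C: worse on duration (4 vs 3).
D: worse on duration (6 vs 3).
E: worse on duration (5 vs 3).
F: worse on duration (4 vs 3).
G: worse on duration (6 vs 3).
I: worse on duration (5 vs 3).
J: worse on duration (6 vs 3).
K: worse on stipend (16 vs 45).
L: worse on duration (5 vs 3).
No option dominates H.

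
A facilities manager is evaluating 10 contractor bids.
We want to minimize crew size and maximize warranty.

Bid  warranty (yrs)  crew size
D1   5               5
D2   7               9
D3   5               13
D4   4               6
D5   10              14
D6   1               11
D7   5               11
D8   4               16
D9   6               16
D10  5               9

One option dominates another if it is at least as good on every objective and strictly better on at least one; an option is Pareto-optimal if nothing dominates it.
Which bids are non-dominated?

D1, D2, D5

D1: not dominated (best crew size).
D2: not dominated.
D3: dominated by D1 (warranty 5≥5, crew size 5≤13).
D4: dominated by D1 (warranty 5≥4, crew size 5≤6).
D5: not dominated (best warranty).
D6: dominated by D1 (warranty 5≥1, crew size 5≤11).
D7: dominated by D1 (warranty 5≥5, crew size 5≤11).
D8: dominated by D1 (warranty 5≥4, crew size 5≤16).
D9: dominated by D2 (warranty 7≥6, crew size 9≤16).
D10: dominated by D1 (warranty 5≥5, crew size 5≤9).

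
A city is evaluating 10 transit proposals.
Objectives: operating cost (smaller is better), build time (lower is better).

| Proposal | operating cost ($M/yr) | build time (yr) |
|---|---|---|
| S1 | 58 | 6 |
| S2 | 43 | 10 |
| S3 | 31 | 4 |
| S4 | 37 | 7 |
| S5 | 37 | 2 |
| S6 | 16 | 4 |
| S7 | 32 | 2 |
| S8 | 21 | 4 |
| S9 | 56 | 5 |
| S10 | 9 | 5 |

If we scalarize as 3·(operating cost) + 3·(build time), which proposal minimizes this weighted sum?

S10

S1: 3·58 + 3·6 = 192
S2: 3·43 + 3·10 = 159
S3: 3·31 + 3·4 = 105
S4: 3·37 + 3·7 = 132
S5: 3·37 + 3·2 = 117
S6: 3·16 + 3·4 = 60
S7: 3·32 + 3·2 = 102
S8: 3·21 + 3·4 = 75
S9: 3·56 + 3·5 = 183
S10: 3·9 + 3·5 = 42
Lowest: S10 at 42.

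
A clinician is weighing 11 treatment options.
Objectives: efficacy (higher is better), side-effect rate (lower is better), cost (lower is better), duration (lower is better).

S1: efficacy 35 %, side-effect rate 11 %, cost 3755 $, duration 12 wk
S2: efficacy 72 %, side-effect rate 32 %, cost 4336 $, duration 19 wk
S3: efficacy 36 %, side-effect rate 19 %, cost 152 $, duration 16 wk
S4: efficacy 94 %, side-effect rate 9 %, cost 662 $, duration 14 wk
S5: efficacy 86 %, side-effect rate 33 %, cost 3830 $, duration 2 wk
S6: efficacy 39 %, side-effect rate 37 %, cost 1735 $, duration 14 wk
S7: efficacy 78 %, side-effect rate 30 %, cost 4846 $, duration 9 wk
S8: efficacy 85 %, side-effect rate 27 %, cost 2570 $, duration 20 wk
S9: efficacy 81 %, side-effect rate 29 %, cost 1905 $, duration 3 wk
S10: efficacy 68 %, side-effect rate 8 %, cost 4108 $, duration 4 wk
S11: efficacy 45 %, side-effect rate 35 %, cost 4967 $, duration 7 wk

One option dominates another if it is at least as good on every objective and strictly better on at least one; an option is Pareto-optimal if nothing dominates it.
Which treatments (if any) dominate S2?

S4, S9

S4: efficacy 94≥72, side-effect rate 9≤32, cost 662≤4336, duration 14≤19 — dominates S2.
S9: efficacy 81≥72, side-effect rate 29≤32, cost 1905≤4336, duration 3≤19 — dominates S2.
Others (S1, S3, S5, S6, S7, S8, S10, S11) are each worse than S2 on at least one objective.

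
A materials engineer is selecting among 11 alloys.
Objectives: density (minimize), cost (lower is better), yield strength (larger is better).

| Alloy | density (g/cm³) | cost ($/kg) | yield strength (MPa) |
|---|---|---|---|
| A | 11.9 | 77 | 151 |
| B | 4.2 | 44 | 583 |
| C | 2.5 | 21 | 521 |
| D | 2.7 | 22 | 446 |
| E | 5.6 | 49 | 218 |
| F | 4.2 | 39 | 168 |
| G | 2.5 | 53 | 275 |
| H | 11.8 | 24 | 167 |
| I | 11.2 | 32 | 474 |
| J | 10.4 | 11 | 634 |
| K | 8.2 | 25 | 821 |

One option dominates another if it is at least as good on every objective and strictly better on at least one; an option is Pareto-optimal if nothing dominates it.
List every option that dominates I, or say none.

C, J, K

C: density 2.5≤11.2, cost 21≤32, yield strength 521≥474 — dominates I.
J: density 10.4≤11.2, cost 11≤32, yield strength 634≥474 — dominates I.
K: density 8.2≤11.2, cost 25≤32, yield strength 821≥474 — dominates I.
Others (A, B, D, E, F, G, H) are each worse than I on at least one objective.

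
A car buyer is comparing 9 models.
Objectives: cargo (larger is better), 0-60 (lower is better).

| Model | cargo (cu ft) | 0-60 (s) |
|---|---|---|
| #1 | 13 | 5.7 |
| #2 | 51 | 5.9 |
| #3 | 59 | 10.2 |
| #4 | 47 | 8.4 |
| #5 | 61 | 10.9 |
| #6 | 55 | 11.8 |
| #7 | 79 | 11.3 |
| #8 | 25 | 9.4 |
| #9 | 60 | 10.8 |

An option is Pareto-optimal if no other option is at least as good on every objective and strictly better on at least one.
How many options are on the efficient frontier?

#1: not dominated (best 0-60).
#2: not dominated.
#3: not dominated.
#4: dominated by #2 (cargo 51≥47, 0-60 5.9≤8.4).
#5: not dominated.
#6: dominated by #3 (cargo 59≥55, 0-60 10.2≤11.8).
#7: not dominated (best cargo).
#8: dominated by #2 (cargo 51≥25, 0-60 5.9≤9.4).
#9: not dominated.
Pareto-optimal: #1, #2, #3, #5, #7, #9 → 6.

6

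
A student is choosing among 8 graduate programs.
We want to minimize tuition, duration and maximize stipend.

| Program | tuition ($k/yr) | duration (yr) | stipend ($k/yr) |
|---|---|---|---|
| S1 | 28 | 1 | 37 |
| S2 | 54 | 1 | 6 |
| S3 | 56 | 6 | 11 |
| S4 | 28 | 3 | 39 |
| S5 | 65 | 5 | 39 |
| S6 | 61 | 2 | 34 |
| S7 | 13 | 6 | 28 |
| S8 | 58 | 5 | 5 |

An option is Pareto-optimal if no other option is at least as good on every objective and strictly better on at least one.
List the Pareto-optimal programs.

S1, S4, S7

S1: not dominated.
S2: dominated by S1 (tuition 28≤54, duration 1≤1, stipend 37≥6).
S3: dominated by S1 (tuition 28≤56, duration 1≤6, stipend 37≥11).
S4: not dominated.
S5: dominated by S4 (tuition 28≤65, duration 3≤5, stipend 39≥39).
S6: dominated by S1 (tuition 28≤61, duration 1≤2, stipend 37≥34).
S7: not dominated (best tuition).
S8: dominated by S1 (tuition 28≤58, duration 1≤5, stipend 37≥5).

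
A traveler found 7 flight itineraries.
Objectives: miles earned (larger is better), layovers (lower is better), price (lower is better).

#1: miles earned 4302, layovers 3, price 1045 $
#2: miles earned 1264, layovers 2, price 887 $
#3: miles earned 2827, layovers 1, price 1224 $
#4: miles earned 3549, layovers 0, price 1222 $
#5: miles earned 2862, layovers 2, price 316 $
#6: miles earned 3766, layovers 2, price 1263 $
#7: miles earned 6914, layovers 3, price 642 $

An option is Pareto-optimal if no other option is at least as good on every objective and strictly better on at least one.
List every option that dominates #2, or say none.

#5: miles earned 2862≥1264, layovers 2≤2, price 316≤887 — dominates #2.
Others (#1, #3, #4, #6, #7) are each worse than #2 on at least one objective.

#5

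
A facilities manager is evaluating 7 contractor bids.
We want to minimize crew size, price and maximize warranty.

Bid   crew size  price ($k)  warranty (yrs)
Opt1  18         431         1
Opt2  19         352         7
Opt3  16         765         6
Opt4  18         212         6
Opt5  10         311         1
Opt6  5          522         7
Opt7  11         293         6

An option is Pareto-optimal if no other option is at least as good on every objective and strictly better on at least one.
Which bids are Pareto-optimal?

Opt1: dominated by Opt4 (crew size 18≤18, price 212≤431, warranty 6≥1).
Opt2: not dominated.
Opt3: dominated by Opt6 (crew size 5≤16, price 522≤765, warranty 7≥6).
Opt4: not dominated (best price).
Opt5: not dominated.
Opt6: not dominated (best crew size).
Opt7: not dominated.

Opt2, Opt4, Opt5, Opt6, Opt7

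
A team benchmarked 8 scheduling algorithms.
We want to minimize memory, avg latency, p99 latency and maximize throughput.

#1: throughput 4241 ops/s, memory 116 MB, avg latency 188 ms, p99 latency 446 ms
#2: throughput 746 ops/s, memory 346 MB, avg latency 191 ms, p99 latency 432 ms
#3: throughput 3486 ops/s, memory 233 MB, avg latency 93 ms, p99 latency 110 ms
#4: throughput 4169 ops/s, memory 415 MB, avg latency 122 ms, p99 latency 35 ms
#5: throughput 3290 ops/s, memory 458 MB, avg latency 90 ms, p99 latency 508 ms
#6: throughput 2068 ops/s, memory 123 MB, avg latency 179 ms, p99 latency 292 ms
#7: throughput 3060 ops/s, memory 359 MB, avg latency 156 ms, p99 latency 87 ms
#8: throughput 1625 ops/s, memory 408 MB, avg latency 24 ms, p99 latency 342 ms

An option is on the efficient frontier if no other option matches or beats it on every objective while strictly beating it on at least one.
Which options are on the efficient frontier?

#1: not dominated (best throughput).
#2: dominated by #3 (throughput 3486≥746, memory 233≤346, avg latency 93≤191, p99 latency 110≤432).
#3: not dominated.
#4: not dominated (best p99 latency).
#5: not dominated.
#6: not dominated.
#7: not dominated.
#8: not dominated (best avg latency).

#1, #3, #4, #5, #6, #7, #8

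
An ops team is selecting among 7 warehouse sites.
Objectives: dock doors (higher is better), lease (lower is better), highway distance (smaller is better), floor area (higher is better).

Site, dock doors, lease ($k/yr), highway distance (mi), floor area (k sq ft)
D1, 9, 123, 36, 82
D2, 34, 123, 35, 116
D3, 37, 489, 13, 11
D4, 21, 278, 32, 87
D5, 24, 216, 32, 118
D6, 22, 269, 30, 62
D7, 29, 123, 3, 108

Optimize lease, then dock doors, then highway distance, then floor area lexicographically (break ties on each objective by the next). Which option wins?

D2

First minimize lease: best is 123, kept {D1, D2, D7}.
Then maximize dock doors: best is 34, kept {D2}.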